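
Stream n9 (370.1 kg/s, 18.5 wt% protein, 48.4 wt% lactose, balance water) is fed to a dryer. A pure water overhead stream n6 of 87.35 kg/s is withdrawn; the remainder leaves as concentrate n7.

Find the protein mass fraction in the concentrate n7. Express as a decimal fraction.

protein is not removed: 370.1×0.185 = 68.469 kg/s of protein enters n7.
Concentrate = 370.1 − 87.35 = 282.75 kg/s.
Mass fraction = 68.469/282.75 = 0.242.

0.242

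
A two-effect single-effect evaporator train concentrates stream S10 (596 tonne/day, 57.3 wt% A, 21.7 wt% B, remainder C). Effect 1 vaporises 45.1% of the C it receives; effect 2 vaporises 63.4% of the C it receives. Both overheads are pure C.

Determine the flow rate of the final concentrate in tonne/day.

C in feed = 596×0.210 = 125.16 tonne/day.
After stage 1: C left = (1−0.451)×125.16 = 68.713; stream total = 539.55 tonne/day.
After stage 2: C left = (1−0.634)×68.713 = 25.149; final concentrate = 495.99 tonne/day.

496 tonne/day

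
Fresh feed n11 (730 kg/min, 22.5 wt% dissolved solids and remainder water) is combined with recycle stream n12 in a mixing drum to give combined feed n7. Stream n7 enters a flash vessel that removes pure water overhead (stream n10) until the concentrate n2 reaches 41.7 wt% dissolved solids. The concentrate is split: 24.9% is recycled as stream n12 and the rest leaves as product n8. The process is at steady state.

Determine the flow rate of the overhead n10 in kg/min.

Overall dissolved solids balance (none leaves overhead): dissolved solids in fresh feed = dissolved solids in product, i.e. 730×0.225 = (1−0.249)·n2·0.417.
n2 = 164.25/(0.417×0.751) = 524.48 kg/min.
Recycle n12 = 0.249×524.48 = 130.6 kg/min.
Combined feed n7 = 730 + 130.6 = 860.6 kg/min.
Overhead n10 = n7 − n2 = 860.6 − 524.48 = 336.12 kg/min.

336.1 kg/min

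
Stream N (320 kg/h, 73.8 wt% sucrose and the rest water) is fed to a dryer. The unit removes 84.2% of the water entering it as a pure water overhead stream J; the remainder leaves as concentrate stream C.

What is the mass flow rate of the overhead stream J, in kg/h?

70.59 kg/h

water entering = 320×0.262 = 83.84 kg/h; overhead removed = 0.842×83.84 = 70.593 kg/h.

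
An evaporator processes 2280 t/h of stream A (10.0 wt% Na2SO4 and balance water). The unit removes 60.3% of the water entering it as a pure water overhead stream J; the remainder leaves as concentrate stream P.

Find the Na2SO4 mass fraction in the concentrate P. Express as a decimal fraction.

Na2SO4 is not removed: 2280×0.100 = 228 t/h of Na2SO4 enters P.
water entering = 2280×0.900 = 2052 t/h; overhead removed = 0.603×2052 = 1237.4 t/h.
Concentrate = 2280 − 1237.4 = 1042.6 t/h.
Mass fraction = 228/1042.6 = 0.219.

0.219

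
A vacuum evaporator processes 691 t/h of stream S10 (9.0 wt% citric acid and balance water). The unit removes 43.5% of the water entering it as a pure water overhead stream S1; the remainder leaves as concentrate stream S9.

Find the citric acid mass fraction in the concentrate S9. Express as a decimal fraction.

citric acid is not removed: 691×0.090 = 62.19 t/h of citric acid enters S9.
water entering = 691×0.910 = 628.81 t/h; overhead removed = 0.435×628.81 = 273.53 t/h.
Concentrate = 691 − 273.53 = 417.47 t/h.
Mass fraction = 62.19/417.47 = 0.149.

0.149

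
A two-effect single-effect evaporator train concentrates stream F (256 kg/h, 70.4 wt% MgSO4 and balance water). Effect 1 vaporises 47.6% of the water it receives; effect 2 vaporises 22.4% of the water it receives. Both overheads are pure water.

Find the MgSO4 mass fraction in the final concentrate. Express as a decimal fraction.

0.854

water in feed = 256×0.296 = 75.776 kg/h.
After stage 1: water left = (1−0.476)×75.776 = 39.707; stream total = 219.93 kg/h.
After stage 2: water left = (1−0.224)×39.707 = 30.812; final concentrate = 211.04 kg/h.
MgSO4 fraction = 180.22/211.04 = 0.854.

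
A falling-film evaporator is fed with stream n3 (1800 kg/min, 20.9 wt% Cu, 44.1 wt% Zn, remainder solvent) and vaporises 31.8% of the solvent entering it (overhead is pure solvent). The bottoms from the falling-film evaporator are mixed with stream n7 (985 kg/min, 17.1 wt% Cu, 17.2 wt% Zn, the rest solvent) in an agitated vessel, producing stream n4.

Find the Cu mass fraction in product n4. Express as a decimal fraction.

Vapour removed = 0.318×0.350×1800 = 200.34 kg/min; concentrate = 1599.7 kg/min.
Cu reaching the mixer = 376.2 (from concentrate) + 985×0.171 = 544.63 kg/min.
Product flow = 1599.7 + 985 = 2584.7 kg/min; Cu fraction = 0.2107.

0.2107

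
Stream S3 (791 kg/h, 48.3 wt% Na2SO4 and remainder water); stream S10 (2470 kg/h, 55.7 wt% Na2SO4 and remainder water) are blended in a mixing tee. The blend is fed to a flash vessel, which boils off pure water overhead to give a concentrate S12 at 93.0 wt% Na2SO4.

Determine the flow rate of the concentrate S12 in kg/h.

1890 kg/h

Na2SO4 entering = 791×0.483 + 2470×0.557 = 1757.8 kg/h.
All Na2SO4 reports to S12, so S12 = 1757.8/0.930 = 1890.2 kg/h.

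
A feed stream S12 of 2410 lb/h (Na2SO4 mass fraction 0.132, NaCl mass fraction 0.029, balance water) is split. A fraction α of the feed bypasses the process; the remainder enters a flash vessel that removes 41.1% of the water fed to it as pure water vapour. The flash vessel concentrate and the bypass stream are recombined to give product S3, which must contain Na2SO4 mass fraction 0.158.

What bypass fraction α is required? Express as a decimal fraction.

All 2410×0.132 = 318.12 lb/h of Na2SO4 reaches S3, so S3 = 318.12/0.158 = 2013.4 lb/h and vapour = 396.58 lb/h.
The evaporator receives (1−α)·2410 of feed at 0.839 water and removes 0.411 of that water:
0.411×0.839×(1−α)×2410 = 396.58
(1−α) = 396.58/831.04 = 0.4772;  α = 0.5228.

0.523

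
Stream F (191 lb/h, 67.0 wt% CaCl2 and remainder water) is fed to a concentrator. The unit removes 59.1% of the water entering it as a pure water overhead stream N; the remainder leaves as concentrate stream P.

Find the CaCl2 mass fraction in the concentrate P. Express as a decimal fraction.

0.832

CaCl2 is not removed: 191×0.670 = 127.97 lb/h of CaCl2 enters P.
water entering = 191×0.330 = 63.03 lb/h; overhead removed = 0.591×63.03 = 37.251 lb/h.
Concentrate = 191 − 37.251 = 153.75 lb/h.
Mass fraction = 127.97/153.75 = 0.832.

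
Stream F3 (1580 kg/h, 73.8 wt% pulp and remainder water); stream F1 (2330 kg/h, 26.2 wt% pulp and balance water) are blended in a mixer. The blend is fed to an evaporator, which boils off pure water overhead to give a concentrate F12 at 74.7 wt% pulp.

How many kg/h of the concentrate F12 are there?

pulp entering = 1580×0.738 + 2330×0.262 = 1776.5 kg/h.
All pulp reports to F12, so F12 = 1776.5/0.747 = 2378.2 kg/h.

2378 kg/h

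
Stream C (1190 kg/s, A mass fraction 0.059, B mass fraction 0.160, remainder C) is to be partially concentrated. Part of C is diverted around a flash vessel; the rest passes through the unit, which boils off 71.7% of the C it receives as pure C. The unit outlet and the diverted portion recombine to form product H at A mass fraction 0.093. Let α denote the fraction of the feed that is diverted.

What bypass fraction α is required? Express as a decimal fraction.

0.347

All 1190×0.059 = 70.21 kg/s of A reaches H, so H = 70.21/0.093 = 754.95 kg/s and vapour = 435.05 kg/s.
The evaporator receives (1−α)·1190 of feed at 0.781 C and removes 0.717 of that C:
0.717×0.781×(1−α)×1190 = 435.05
(1−α) = 435.05/666.37 = 0.6529;  α = 0.3471.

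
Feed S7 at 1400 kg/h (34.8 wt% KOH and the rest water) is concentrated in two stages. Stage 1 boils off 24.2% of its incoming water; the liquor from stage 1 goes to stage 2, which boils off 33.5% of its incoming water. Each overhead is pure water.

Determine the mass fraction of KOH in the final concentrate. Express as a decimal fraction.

0.5143

water in feed = 1400×0.652 = 912.8 kg/h.
After stage 1: water left = (1−0.242)×912.8 = 691.9; stream total = 1179.1 kg/h.
After stage 2: water left = (1−0.335)×691.9 = 460.12; final concentrate = 947.32 kg/h.
KOH fraction = 487.2/947.32 = 0.5143.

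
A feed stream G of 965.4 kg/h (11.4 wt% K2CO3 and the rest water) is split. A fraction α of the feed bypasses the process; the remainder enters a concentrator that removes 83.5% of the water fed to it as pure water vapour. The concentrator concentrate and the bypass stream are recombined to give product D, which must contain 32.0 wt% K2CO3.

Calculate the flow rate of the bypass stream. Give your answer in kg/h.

All 965.4×0.114 = 110.06 kg/h of K2CO3 reaches D, so D = 110.06/0.320 = 343.92 kg/h and vapour = 621.48 kg/h.
The evaporator receives (1−α)·965.4 of feed at 0.886 water and removes 0.835 of that water:
0.835×0.886×(1−α)×965.4 = 621.48
(1−α) = 621.48/714.21 = 0.8702;  α = 0.1298.
Bypass flow = 0.1298×965.4 = 125.35 kg/h.

125.4 kg/h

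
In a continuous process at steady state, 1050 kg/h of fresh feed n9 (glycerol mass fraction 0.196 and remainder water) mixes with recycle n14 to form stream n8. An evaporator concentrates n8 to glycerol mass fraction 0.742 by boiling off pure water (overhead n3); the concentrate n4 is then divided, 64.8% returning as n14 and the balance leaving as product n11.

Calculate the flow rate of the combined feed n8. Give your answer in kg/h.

Overall glycerol balance (none leaves overhead): glycerol in fresh feed = glycerol in product, i.e. 1050×0.196 = (1−0.648)·n4·0.742.
n4 = 205.8/(0.742×0.352) = 787.95 kg/h.
Recycle n14 = 0.648×787.95 = 510.59 kg/h.
Combined feed n8 = 1050 + 510.59 = 1560.6 kg/h.

1561 kg/h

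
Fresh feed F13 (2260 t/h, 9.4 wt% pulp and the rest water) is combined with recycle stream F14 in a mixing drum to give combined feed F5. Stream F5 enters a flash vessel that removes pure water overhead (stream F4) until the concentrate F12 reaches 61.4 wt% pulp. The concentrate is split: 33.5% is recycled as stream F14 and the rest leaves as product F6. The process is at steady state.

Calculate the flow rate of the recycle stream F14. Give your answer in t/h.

174.3 t/h

Overall pulp balance (none leaves overhead): pulp in fresh feed = pulp in product, i.e. 2260×0.094 = (1−0.335)·F12·0.614.
F12 = 212.44/(0.614×0.665) = 520.29 t/h.
Recycle F14 = 0.335×520.29 = 174.3 t/h.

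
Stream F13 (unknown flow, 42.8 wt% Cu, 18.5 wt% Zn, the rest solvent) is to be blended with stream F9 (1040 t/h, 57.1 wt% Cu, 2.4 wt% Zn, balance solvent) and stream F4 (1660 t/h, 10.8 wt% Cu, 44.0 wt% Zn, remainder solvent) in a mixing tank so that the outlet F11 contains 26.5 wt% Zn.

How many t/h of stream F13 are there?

498.3 t/h

Let F13 be the unknown flow. Total out = 2700 + F13.
Zn balance: 755.36 + 0.185·F13 = 0.265·(2700 + F13)
(0.185 − 0.265)·F13 = 0.265×2700 − 755.36 = -39.86
F13 = -39.86 / -0.080 = 498.25 t/h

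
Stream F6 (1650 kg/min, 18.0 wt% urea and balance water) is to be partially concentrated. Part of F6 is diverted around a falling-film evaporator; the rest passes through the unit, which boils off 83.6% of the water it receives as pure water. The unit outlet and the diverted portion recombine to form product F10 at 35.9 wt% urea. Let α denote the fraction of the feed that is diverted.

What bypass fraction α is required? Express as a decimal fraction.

All 1650×0.180 = 297 kg/min of urea reaches F10, so F10 = 297/0.359 = 827.3 kg/min and vapour = 822.7 kg/min.
The evaporator receives (1−α)·1650 of feed at 0.820 water and removes 0.836 of that water:
0.836×0.820×(1−α)×1650 = 822.7
(1−α) = 822.7/1131.1 = 0.7273;  α = 0.2727.

0.273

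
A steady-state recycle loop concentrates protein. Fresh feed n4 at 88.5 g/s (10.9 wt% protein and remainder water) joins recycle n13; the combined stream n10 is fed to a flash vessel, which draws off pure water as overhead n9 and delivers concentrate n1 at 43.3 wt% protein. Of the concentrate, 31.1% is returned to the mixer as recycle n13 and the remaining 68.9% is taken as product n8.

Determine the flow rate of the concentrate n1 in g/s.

Overall protein balance (none leaves overhead): protein in fresh feed = protein in product, i.e. 88.5×0.109 = (1−0.311)·n1·0.433.
n1 = 9.6465/(0.433×0.689) = 32.334 g/s.

32.33 g/s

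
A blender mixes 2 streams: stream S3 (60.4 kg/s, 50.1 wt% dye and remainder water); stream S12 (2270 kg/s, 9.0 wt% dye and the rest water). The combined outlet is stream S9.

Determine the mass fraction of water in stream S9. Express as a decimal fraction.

Total flow out = 60.4 + 2270 = 2330.4 kg/s.
water in = 60.4×0.499 + 2270×0.910 = 2095.8 kg/s.
water mass fraction in S9 = 2095.8/2330.4 = 0.899.

0.899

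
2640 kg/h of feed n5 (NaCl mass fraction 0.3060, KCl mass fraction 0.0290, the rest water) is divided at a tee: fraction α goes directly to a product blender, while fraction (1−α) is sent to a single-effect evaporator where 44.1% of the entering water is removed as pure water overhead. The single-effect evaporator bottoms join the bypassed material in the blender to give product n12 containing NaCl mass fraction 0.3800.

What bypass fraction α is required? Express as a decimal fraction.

0.336

All 2640×0.306 = 807.84 kg/h of NaCl reaches n12, so n12 = 807.84/0.380 = 2125.9 kg/h and vapour = 514.11 kg/h.
The evaporator receives (1−α)·2640 of feed at 0.665 water and removes 0.441 of that water:
0.441×0.665×(1−α)×2640 = 514.11
(1−α) = 514.11/774.22 = 0.6640;  α = 0.3360.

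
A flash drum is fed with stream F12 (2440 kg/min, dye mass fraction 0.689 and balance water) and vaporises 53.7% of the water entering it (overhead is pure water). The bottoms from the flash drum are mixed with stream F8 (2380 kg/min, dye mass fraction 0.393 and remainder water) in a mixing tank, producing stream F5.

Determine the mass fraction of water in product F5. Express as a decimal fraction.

Vapour removed = 0.537×0.311×2440 = 407.5 kg/min; concentrate = 2032.5 kg/min.
water reaching the mixer = 351.34 (from concentrate) + 2380×0.607 = 1796 kg/min.
Product flow = 2032.5 + 2380 = 4412.5 kg/min; water fraction = 0.407.

0.407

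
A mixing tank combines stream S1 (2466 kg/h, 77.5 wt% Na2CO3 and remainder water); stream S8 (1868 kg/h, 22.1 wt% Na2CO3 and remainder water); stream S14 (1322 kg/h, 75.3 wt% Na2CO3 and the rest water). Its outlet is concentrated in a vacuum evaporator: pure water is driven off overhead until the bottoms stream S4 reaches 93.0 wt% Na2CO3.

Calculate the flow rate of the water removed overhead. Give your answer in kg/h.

Na2CO3 entering = 2466×0.775 + 1868×0.221 + 1322×0.753 = 3319.4 kg/h.
All Na2CO3 reports to S4, so S4 = 3319.4/0.930 = 3569.3 kg/h.
Total feed = 5656 kg/h; overhead = 5656 − 3569.3 = 2086.7 kg/h.

2087 kg/h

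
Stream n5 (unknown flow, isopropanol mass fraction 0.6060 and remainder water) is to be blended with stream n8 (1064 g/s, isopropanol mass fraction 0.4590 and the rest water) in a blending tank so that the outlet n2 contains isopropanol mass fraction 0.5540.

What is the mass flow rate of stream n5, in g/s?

1944 g/s

Let n5 be the unknown flow. Total out = 1064 + n5.
isopropanol balance: 488.38 + 0.606·n5 = 0.554·(1064 + n5)
(0.606 − 0.554)·n5 = 0.554×1064 − 488.38 = 101.08
n5 = 101.08 / 0.052 = 1943.8 g/s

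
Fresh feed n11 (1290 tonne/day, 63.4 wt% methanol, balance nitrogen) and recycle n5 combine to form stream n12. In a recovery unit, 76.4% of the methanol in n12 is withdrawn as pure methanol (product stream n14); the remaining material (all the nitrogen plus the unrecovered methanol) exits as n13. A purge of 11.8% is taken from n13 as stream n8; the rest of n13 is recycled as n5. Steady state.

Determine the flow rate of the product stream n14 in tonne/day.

methanol in n12: m_A = 1290×0.634 + (1−0.118)·(1−0.764)·m_A, so m_A = 817.86/0.7918 = 1032.8 tonne/day.
Product n14 = 0.764×1032.8 = 789.1 tonne/day.

789.1 tonne/day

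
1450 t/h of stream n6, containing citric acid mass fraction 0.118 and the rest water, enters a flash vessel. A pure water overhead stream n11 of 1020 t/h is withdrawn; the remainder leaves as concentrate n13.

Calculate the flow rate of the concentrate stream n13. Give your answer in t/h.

Concentrate = 1450 − 1020 = 430 t/h.

430 t/h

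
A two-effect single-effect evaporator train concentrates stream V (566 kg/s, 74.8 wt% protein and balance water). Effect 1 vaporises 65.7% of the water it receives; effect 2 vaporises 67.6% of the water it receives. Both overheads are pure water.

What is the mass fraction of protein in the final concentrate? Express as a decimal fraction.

water in feed = 566×0.252 = 142.63 kg/s.
After stage 1: water left = (1−0.657)×142.63 = 48.923; stream total = 472.29 kg/s.
After stage 2: water left = (1−0.676)×48.923 = 15.851; final concentrate = 439.22 kg/s.
protein fraction = 423.37/439.22 = 0.964.

0.964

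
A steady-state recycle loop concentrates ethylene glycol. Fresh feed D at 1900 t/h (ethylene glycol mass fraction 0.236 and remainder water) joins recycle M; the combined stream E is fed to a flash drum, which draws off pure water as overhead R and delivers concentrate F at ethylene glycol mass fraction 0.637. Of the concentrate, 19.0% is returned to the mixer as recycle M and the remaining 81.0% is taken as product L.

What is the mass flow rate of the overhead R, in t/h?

Overall ethylene glycol balance (none leaves overhead): ethylene glycol in fresh feed = ethylene glycol in product, i.e. 1900×0.236 = (1−0.190)·F·0.637.
F = 448.4/(0.637×0.810) = 869.04 t/h.
Recycle M = 0.190×869.04 = 165.12 t/h.
Combined feed E = 1900 + 165.12 = 2065.1 t/h.
Overhead R = E − F = 2065.1 − 869.04 = 1196.1 t/h.

1196 t/h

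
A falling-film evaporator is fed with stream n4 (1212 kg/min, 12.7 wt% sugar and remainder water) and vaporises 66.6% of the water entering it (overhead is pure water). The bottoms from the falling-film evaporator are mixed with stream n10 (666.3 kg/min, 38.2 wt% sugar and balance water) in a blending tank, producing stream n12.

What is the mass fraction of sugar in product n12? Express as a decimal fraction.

Vapour removed = 0.666×0.873×1212 = 704.68 kg/min; concentrate = 507.32 kg/min.
sugar reaching the mixer = 153.92 (from concentrate) + 666.3×0.382 = 408.45 kg/min.
Product flow = 507.32 + 666.3 = 1173.6 kg/min; sugar fraction = 0.348.

0.348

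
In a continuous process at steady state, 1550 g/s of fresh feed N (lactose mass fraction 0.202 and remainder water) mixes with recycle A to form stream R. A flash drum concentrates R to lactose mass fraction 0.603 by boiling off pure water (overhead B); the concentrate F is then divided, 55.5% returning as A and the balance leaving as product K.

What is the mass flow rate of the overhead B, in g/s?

Overall lactose balance (none leaves overhead): lactose in fresh feed = lactose in product, i.e. 1550×0.202 = (1−0.555)·F·0.603.
F = 313.1/(0.603×0.445) = 1166.8 g/s.
Recycle A = 0.555×1166.8 = 647.59 g/s.
Combined feed R = 1550 + 647.59 = 2197.6 g/s.
Overhead B = R − F = 2197.6 − 1166.8 = 1030.8 g/s.

1031 g/s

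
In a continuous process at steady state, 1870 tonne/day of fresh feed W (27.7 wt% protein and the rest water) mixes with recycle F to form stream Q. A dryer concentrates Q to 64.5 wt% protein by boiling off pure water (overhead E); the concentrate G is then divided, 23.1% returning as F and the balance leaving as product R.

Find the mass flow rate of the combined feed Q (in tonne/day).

Overall protein balance (none leaves overhead): protein in fresh feed = protein in product, i.e. 1870×0.277 = (1−0.231)·G·0.645.
G = 517.99/(0.645×0.769) = 1044.3 tonne/day.
Recycle F = 0.231×1044.3 = 241.24 tonne/day.
Combined feed Q = 1870 + 241.24 = 2111.2 tonne/day.

2111 tonne/day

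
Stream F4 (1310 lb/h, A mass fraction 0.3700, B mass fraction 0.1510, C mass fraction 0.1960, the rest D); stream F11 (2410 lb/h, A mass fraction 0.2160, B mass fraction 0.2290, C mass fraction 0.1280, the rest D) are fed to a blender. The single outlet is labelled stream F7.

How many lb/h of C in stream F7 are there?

C out = C in = 1310×0.196 + 2410×0.128 = 565.24 lb/h.

565.2 lb/h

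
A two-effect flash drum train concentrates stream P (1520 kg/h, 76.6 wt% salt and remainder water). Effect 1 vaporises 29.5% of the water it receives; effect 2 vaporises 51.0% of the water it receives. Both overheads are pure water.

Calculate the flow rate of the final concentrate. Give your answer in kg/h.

1287 kg/h

water in feed = 1520×0.234 = 355.68 kg/h.
After stage 1: water left = (1−0.295)×355.68 = 250.75; stream total = 1415.1 kg/h.
After stage 2: water left = (1−0.510)×250.75 = 122.87; final concentrate = 1287.2 kg/h.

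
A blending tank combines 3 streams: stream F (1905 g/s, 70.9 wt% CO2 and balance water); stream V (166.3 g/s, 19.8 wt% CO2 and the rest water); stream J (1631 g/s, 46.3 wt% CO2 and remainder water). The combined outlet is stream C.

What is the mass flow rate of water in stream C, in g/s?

water out = water in = 1905×0.291 + 166.3×0.802 + 1631×0.537 = 1563.6 g/s.

1564 g/s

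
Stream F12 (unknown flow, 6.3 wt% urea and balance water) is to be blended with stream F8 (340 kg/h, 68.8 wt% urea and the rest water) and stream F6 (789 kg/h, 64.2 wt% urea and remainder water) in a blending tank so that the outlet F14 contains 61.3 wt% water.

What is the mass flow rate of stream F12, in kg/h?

936.8 kg/h

Let F12 be the unknown flow. Total out = 1129 + F12.
water balance: 388.54 + 0.937·F12 = 0.613·(1129 + F12)
(0.937 − 0.613)·F12 = 0.613×1129 − 388.54 = 303.54
F12 = 303.54 / 0.324 = 936.84 kg/h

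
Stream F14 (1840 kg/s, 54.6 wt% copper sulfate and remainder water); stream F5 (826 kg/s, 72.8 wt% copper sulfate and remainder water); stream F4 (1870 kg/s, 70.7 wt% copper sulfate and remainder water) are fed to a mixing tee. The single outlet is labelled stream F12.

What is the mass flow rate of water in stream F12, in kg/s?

water out = water in = 1840×0.454 + 826×0.272 + 1870×0.293 = 1607.9 kg/s.

1608 kg/s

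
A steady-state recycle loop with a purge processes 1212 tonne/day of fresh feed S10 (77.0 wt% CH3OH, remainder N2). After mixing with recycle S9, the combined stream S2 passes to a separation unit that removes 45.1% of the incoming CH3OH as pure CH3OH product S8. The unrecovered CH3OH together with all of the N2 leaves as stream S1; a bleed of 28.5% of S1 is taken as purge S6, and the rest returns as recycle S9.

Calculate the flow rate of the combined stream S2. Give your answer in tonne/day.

2514 tonne/day

N2 enters only via S10 and leaves only via the purge: 1212×0.230 = 0.285×(N2 in S1), and the separation unit passes all N2, so N2 in S2 = N2 in S1 = 978.11 tonne/day.
CH3OH in S2: m_A = 1212×0.770 + (1−0.285)·(1−0.451)·m_A, so m_A = 933.24/0.6075 = 1536.3 tonne/day.
S2 = 1536.3 + 978.11 = 2514.4 tonne/day.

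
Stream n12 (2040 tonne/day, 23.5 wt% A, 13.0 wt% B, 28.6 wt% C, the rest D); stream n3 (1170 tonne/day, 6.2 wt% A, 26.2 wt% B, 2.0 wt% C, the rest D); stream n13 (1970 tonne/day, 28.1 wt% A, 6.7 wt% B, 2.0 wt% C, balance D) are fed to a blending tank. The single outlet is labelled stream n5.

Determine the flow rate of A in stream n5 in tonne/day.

1106 tonne/day

A out = A in = 2040×0.235 + 1170×0.062 + 1970×0.281 = 1105.5 tonne/day.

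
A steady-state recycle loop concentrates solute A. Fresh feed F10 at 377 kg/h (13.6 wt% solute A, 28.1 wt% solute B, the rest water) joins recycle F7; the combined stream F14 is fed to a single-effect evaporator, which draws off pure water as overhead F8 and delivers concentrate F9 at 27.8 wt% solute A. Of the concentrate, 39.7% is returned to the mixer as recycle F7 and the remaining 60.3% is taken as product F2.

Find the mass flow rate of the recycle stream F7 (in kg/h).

Overall solute A balance (none leaves overhead): solute A in fresh feed = solute A in product, i.e. 377×0.136 = (1−0.397)·F9·0.278.
F9 = 51.272/(0.278×0.603) = 305.86 kg/h.
Recycle F7 = 0.397×305.86 = 121.43 kg/h.

121.4 kg/h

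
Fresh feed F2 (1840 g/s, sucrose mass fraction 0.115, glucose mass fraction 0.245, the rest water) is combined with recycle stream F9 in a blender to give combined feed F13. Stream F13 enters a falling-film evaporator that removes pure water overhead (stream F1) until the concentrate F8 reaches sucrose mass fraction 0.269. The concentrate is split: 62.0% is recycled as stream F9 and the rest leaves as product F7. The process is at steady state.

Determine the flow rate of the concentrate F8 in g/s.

Overall sucrose balance (none leaves overhead): sucrose in fresh feed = sucrose in product, i.e. 1840×0.115 = (1−0.620)·F8·0.269.
F8 = 211.6/(0.269×0.380) = 2070 g/s.

2070 g/s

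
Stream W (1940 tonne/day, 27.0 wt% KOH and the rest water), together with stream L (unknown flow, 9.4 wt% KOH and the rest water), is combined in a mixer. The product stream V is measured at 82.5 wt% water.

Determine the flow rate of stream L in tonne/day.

2275 tonne/day

Let L be the unknown flow. Total out = 1940 + L.
water balance: 1416.2 + 0.906·L = 0.825·(1940 + L)
(0.906 − 0.825)·L = 0.825×1940 − 1416.2 = 184.3
L = 184.3 / 0.081 = 2275.3 tonne/day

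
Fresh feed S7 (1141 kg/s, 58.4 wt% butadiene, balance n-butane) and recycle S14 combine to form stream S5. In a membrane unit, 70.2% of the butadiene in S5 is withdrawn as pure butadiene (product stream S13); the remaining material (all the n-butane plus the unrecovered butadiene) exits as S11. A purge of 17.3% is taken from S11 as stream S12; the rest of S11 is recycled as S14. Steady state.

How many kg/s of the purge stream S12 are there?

n-butane enters only via S7 and leaves only via the purge: 1141×0.416 = 0.173×(n-butane in S11), and the membrane unit passes all n-butane, so n-butane in S5 = n-butane in S11 = 2743.7 kg/s.
butadiene in S5: m_A = 1141×0.584 + (1−0.173)·(1−0.702)·m_A, so m_A = 666.34/0.7536 = 884.27 kg/s.
S11 = (1−0.702)×884.27 + 2743.7 = 3007.2 kg/s.
Purge S12 = 0.173×3007.2 = 520.24 kg/s.

520.2 kg/s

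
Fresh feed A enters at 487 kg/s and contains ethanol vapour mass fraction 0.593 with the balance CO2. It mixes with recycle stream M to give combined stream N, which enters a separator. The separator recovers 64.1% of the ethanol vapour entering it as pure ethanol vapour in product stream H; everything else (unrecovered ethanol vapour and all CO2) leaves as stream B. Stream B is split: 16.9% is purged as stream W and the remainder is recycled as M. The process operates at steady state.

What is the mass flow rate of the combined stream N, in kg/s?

CO2 enters only via A and leaves only via the purge: 487×0.407 = 0.169×(CO2 in B), and the separator passes all CO2, so CO2 in N = CO2 in B = 1172.8 kg/s.
ethanol vapour in N: m_A = 487×0.593 + (1−0.169)·(1−0.641)·m_A, so m_A = 288.79/0.7017 = 411.58 kg/s.
N = 411.58 + 1172.8 = 1584.4 kg/s.

1584 kg/s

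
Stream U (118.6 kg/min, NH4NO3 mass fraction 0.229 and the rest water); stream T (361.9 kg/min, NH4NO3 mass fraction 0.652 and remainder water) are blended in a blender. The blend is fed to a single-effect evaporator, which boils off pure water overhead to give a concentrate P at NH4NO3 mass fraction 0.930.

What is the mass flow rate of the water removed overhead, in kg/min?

197.6 kg/min

NH4NO3 entering = 118.6×0.229 + 361.9×0.652 = 263.12 kg/min.
All NH4NO3 reports to P, so P = 263.12/0.930 = 282.92 kg/min.
Total feed = 480.5 kg/min; overhead = 480.5 − 282.92 = 197.58 kg/min.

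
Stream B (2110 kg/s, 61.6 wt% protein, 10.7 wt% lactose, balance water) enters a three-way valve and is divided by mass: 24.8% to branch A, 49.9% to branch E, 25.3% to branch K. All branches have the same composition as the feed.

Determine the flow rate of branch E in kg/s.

Branch E flow = 0.499×2110 = 1052.9 kg/s.

1053 kg/s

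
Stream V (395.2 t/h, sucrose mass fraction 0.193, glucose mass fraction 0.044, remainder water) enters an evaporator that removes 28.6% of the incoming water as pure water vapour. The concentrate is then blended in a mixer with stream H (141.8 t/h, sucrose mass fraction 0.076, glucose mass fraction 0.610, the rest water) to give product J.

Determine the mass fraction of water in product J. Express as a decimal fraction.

0.576

Vapour removed = 0.286×0.763×395.2 = 86.24 t/h; concentrate = 308.96 t/h.
water reaching the mixer = 215.3 (from concentrate) + 141.8×0.314 = 259.82 t/h.
Product flow = 308.96 + 141.8 = 450.76 t/h; water fraction = 0.576.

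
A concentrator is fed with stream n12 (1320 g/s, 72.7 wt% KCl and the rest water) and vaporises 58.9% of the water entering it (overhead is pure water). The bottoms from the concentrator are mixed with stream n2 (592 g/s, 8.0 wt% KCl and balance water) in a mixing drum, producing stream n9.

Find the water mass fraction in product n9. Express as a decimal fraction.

0.408

Vapour removed = 0.589×0.273×1320 = 212.25 g/s; concentrate = 1107.7 g/s.
water reaching the mixer = 148.11 (from concentrate) + 592×0.920 = 692.75 g/s.
Product flow = 1107.7 + 592 = 1699.7 g/s; water fraction = 0.408.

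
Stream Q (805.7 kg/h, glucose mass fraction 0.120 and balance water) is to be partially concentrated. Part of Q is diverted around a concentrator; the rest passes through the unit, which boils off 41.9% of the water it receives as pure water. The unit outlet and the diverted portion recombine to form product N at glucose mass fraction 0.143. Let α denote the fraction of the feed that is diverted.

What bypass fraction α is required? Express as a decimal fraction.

All 805.7×0.120 = 96.684 kg/h of glucose reaches N, so N = 96.684/0.143 = 676.11 kg/h and vapour = 129.59 kg/h.
The evaporator receives (1−α)·805.7 of feed at 0.880 water and removes 0.419 of that water:
0.419×0.880×(1−α)×805.7 = 129.59
(1−α) = 129.59/297.08 = 0.4362;  α = 0.5638.

0.564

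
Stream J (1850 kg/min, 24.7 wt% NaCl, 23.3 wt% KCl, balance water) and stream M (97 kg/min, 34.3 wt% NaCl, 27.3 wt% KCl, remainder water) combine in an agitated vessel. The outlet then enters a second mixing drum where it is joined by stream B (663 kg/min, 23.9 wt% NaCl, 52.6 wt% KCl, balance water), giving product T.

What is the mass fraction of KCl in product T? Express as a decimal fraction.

Overall, product flow = 2610 kg/min.
KCl in = 1850×0.233 + 97×0.273 + 663×0.526 = 806.27 kg/min.
KCl fraction in T = 0.3089.

0.3089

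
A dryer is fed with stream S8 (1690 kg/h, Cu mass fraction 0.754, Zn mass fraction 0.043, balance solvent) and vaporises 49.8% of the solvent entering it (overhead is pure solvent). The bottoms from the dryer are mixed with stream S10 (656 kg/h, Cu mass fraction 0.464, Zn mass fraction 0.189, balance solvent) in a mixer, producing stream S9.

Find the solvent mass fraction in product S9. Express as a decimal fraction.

0.184

Vapour removed = 0.498×0.203×1690 = 170.85 kg/h; concentrate = 1519.2 kg/h.
solvent reaching the mixer = 172.22 (from concentrate) + 656×0.347 = 399.85 kg/h.
Product flow = 1519.2 + 656 = 2175.2 kg/h; solvent fraction = 0.184.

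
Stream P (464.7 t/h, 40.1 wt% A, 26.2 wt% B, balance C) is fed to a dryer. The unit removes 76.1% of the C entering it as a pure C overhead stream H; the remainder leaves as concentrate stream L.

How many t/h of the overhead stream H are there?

119.2 t/h

C entering = 464.7×0.337 = 156.6 t/h; overhead removed = 0.761×156.6 = 119.18 t/h.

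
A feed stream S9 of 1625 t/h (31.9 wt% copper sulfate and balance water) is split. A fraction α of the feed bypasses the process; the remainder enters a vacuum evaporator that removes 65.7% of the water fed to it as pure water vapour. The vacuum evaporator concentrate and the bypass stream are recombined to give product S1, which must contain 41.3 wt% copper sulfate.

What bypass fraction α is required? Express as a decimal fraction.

0.491

All 1625×0.319 = 518.38 t/h of copper sulfate reaches S1, so S1 = 518.38/0.413 = 1255.1 t/h and vapour = 369.85 t/h.
The evaporator receives (1−α)·1625 of feed at 0.681 water and removes 0.657 of that water:
0.657×0.681×(1−α)×1625 = 369.85
(1−α) = 369.85/727.05 = 0.5087;  α = 0.4913.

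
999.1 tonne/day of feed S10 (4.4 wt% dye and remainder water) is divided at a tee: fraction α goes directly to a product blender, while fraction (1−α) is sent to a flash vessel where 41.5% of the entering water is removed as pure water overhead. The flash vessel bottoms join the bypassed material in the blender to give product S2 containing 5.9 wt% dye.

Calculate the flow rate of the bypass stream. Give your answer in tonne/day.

358.9 tonne/day

All 999.1×0.044 = 43.96 tonne/day of dye reaches S2, so S2 = 43.96/0.059 = 745.09 tonne/day and vapour = 254.01 tonne/day.
The evaporator receives (1−α)·999.1 of feed at 0.956 water and removes 0.415 of that water:
0.415×0.956×(1−α)×999.1 = 254.01
(1−α) = 254.01/396.38 = 0.6408;  α = 0.3592.
Bypass flow = 0.3592×999.1 = 358.86 tonne/day.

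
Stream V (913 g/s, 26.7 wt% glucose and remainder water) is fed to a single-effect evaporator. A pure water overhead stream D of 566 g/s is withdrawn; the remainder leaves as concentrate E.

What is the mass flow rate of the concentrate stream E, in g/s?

Concentrate = 913 − 566 = 347 g/s.

347 g/s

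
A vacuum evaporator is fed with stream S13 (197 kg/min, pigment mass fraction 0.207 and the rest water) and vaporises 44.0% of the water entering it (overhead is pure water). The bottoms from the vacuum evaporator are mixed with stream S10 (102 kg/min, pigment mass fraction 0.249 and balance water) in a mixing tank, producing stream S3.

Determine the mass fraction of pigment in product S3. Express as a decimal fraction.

0.287

Vapour removed = 0.440×0.793×197 = 68.737 kg/min; concentrate = 128.26 kg/min.
pigment reaching the mixer = 40.779 (from concentrate) + 102×0.249 = 66.177 kg/min.
Product flow = 128.26 + 102 = 230.26 kg/min; pigment fraction = 0.287.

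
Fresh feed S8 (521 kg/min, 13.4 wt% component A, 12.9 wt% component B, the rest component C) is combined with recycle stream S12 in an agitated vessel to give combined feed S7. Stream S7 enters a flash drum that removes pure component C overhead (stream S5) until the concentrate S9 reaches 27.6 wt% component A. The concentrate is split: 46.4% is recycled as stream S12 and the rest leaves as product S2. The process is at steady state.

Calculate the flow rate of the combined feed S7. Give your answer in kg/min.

740 kg/min

Overall component A balance (none leaves overhead): component A in fresh feed = component A in product, i.e. 521×0.134 = (1−0.464)·S9·0.276.
S9 = 69.814/(0.276×0.536) = 471.92 kg/min.
Recycle S12 = 0.464×471.92 = 218.97 kg/min.
Combined feed S7 = 521 + 218.97 = 739.97 kg/min.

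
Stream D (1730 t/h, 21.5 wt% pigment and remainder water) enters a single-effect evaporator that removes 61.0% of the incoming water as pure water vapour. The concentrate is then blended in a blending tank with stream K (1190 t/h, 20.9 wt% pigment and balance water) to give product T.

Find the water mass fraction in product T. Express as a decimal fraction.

Vapour removed = 0.610×0.785×1730 = 828.41 t/h; concentrate = 901.59 t/h.
water reaching the mixer = 529.64 (from concentrate) + 1190×0.791 = 1470.9 t/h.
Product flow = 901.59 + 1190 = 2091.6 t/h; water fraction = 0.703.

0.703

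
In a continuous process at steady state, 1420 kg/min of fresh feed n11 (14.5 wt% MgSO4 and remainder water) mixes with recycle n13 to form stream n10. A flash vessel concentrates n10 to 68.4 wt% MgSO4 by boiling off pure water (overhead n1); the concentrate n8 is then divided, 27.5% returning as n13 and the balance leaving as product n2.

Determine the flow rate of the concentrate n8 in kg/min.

415.2 kg/min

Overall MgSO4 balance (none leaves overhead): MgSO4 in fresh feed = MgSO4 in product, i.e. 1420×0.145 = (1−0.275)·n8·0.684.
n8 = 205.9/(0.684×0.725) = 415.2 kg/min.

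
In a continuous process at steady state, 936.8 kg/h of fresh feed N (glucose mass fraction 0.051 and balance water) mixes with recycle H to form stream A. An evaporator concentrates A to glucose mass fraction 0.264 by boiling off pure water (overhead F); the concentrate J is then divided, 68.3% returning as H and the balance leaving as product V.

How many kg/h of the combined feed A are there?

Overall glucose balance (none leaves overhead): glucose in fresh feed = glucose in product, i.e. 936.8×0.051 = (1−0.683)·J·0.264.
J = 47.777/(0.264×0.317) = 570.89 kg/h.
Recycle H = 0.683×570.89 = 389.92 kg/h.
Combined feed A = 936.8 + 389.92 = 1326.7 kg/h.

1327 kg/h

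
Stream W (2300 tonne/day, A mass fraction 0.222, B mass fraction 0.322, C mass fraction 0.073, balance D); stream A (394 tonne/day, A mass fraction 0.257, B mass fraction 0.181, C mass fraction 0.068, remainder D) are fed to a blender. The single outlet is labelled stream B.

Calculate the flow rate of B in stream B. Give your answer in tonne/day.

811.9 tonne/day

B out = B in = 2300×0.322 + 394×0.181 = 811.91 tonne/day.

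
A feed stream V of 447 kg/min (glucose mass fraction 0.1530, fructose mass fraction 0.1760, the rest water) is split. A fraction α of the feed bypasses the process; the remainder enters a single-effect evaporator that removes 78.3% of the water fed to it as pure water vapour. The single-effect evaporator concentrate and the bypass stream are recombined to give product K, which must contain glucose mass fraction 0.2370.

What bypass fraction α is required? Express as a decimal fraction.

All 447×0.153 = 68.391 kg/min of glucose reaches K, so K = 68.391/0.237 = 288.57 kg/min and vapour = 158.43 kg/min.
The evaporator receives (1−α)·447 of feed at 0.671 water and removes 0.783 of that water:
0.783×0.671×(1−α)×447 = 158.43
(1−α) = 158.43/234.85 = 0.6746;  α = 0.3254.

0.325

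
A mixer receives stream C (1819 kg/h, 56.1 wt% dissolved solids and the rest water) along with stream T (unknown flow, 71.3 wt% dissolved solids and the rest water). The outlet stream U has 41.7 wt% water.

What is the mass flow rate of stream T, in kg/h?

Let T be the unknown flow. Total out = 1819 + T.
water balance: 798.54 + 0.287·T = 0.417·(1819 + T)
(0.287 − 0.417)·T = 0.417×1819 − 798.54 = -40.018
T = -40.018 / -0.130 = 307.83 kg/h

307.8 kg/h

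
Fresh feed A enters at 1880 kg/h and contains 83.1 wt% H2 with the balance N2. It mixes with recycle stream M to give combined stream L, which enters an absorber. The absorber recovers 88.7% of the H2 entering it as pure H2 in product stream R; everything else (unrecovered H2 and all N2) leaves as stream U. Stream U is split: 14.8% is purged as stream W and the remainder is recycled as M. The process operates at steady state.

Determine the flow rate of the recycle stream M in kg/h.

N2 enters only via A and leaves only via the purge: 1880×0.169 = 0.148×(N2 in U), and the absorber passes all N2, so N2 in L = N2 in U = 2146.8 kg/h.
H2 in L: m_A = 1880×0.831 + (1−0.148)·(1−0.887)·m_A, so m_A = 1562.3/0.9037 = 1728.7 kg/h.
U = (1−0.887)×1728.7 + 2146.8 = 2342.1 kg/h.
Recycle M = (1−0.148)×2342.1 = 1995.5 kg/h.

1995 kg/h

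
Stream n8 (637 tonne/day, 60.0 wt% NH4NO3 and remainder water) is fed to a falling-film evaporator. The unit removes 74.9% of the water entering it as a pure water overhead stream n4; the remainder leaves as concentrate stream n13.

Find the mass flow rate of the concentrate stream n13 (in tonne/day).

water entering = 637×0.400 = 254.8 tonne/day; overhead removed = 0.749×254.8 = 190.85 tonne/day.
Concentrate = 637 − 190.85 = 446.15 tonne/day.

446.2 tonne/day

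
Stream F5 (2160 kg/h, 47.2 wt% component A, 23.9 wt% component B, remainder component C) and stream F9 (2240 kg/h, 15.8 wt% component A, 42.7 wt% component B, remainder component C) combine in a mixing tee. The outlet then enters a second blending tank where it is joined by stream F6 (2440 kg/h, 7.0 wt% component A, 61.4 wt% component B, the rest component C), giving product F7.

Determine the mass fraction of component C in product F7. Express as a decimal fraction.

Overall, product flow = 6840 kg/h.
component C in = 2160×0.289 + 2240×0.415 + 2440×0.316 = 2324.9 kg/h.
component C fraction in F7 = 0.3399.

0.3399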